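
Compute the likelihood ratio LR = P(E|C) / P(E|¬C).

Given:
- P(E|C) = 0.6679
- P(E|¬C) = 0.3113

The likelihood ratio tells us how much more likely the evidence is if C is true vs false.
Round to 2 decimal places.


Likelihood Ratio (LR) = P(E|C) / P(E|¬C)

LR = 0.6679 / 0.3113
   = 2.15

The evidence is 2.15 times more likely if C is true than if C is false.
LR > 1, so observing E raises the odds in favor of C.


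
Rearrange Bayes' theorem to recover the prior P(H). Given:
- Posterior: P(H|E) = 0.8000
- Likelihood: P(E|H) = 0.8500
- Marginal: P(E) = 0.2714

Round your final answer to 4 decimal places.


From Bayes' theorem: P(H|E) = P(E|H) × P(H) / P(E)

Rearranging for P(H):
P(H) = P(H|E) × P(E) / P(E|H)
     = 0.8000 × 0.2714 / 0.8500
     = 0.21712000 / 0.8500
     = 0.2554


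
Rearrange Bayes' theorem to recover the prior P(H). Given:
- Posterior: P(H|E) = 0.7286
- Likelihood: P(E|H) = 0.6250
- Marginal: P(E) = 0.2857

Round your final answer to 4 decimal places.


From Bayes' theorem: P(H|E) = P(E|H) × P(H) / P(E)

Rearranging for P(H):
P(H) = P(H|E) × P(E) / P(E|H)
     = 0.7286 × 0.2857 / 0.6250
     = 0.20816102 / 0.6250
     = 0.3331


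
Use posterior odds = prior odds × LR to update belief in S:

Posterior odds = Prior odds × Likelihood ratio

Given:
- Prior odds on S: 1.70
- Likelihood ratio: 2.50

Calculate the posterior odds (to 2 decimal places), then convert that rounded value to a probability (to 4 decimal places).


Step 1: Calculate posterior odds
Posterior odds = Prior odds × LR
               = 1.70 × 2.50
               = 4.25

Step 2: Convert to probability
P(S|E) = Posterior odds / (1 + Posterior odds)
       = 4.25 / (1 + 4.25)
       = 4.25 / 5.25
       = 0.8095

The evidence increased P(S) from 0.6296 to 0.8095.


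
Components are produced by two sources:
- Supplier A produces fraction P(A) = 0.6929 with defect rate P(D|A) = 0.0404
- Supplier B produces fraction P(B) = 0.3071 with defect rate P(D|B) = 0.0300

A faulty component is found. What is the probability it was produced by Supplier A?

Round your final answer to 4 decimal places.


Let A = from Supplier A, D = faulty

Given:
- P(A) = 0.6929, P(B) = 0.3071
- P(D|A) = 0.0404, P(D|B) = 0.0300

Step 1: Find P(D)
P(D) = P(D|A)P(A) + P(D|B)P(B)
     = 0.0404 × 0.6929 + 0.0300 × 0.3071
     = 0.02799316 + 0.00921300
     = 0.03720616

Step 2: Apply Bayes' theorem
P(A|D) = P(D|A)P(A) / P(D)
       = 0.02799316 / 0.03720616
       = 0.7524


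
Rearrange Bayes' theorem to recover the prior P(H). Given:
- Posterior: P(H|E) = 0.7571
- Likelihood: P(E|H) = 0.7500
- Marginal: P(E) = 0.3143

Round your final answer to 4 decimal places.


From Bayes' theorem: P(H|E) = P(E|H) × P(H) / P(E)

Rearranging for P(H):
P(H) = P(H|E) × P(E) / P(E|H)
     = 0.7571 × 0.3143 / 0.7500
     = 0.23795653 / 0.7500
     = 0.3173


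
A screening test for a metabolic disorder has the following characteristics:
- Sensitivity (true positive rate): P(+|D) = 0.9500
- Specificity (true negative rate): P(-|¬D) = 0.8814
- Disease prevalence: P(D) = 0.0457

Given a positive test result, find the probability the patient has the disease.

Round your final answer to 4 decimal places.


Let D = has disease, + = positive test

Given:
- P(D) = 0.0457 (prevalence)
- P(+|D) = 0.9500 (sensitivity)
- P(-|¬D) = 0.8814 (specificity)
- P(+|¬D) = 0.1186 (false positive rate = 1 - specificity)

Step 1: Find P(+)
P(+) = P(+|D)P(D) + P(+|¬D)P(¬D)
     = 0.9500 × 0.0457 + 0.1186 × 0.9543
     = 0.04341500 + 0.11317998
     = 0.15659498

Step 2: Apply Bayes' theorem for P(D|+)
P(D|+) = P(+|D)P(D) / P(+)
       = 0.04341500 / 0.15659498
       = 0.2772


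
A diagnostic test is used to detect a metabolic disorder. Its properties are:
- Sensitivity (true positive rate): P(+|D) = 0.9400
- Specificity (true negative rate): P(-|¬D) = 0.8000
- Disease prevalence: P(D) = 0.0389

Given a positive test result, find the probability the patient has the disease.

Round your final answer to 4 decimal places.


Let D = has disease, + = positive test

Given:
- P(D) = 0.0389 (prevalence)
- P(+|D) = 0.9400 (sensitivity)
- P(-|¬D) = 0.8000 (specificity)
- P(+|¬D) = 0.2000 (false positive rate = 1 - specificity)

Step 1: Find P(+)
P(+) = P(+|D)P(D) + P(+|¬D)P(¬D)
     = 0.9400 × 0.0389 + 0.2000 × 0.9611
     = 0.03656600 + 0.19222000
     = 0.22878600

Step 2: Apply Bayes' theorem for P(D|+)
P(D|+) = P(+|D)P(D) / P(+)
       = 0.03656600 / 0.22878600
       = 0.1598


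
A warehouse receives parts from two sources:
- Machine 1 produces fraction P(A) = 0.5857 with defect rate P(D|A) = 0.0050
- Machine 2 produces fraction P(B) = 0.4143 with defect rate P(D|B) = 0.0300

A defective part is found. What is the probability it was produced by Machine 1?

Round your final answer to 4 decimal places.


Let A = from Machine 1, D = defective

Given:
- P(A) = 0.5857, P(B) = 0.4143
- P(D|A) = 0.0050, P(D|B) = 0.0300

Step 1: Find P(D)
P(D) = P(D|A)P(A) + P(D|B)P(B)
     = 0.0050 × 0.5857 + 0.0300 × 0.4143
     = 0.00292850 + 0.01242900
     = 0.01535750

Step 2: Apply Bayes' theorem
P(A|D) = P(D|A)P(A) / P(D)
       = 0.00292850 / 0.01535750
       = 0.1907


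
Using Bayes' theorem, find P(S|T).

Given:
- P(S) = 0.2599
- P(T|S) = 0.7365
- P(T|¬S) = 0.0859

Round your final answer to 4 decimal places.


Bayes' theorem: P(S|T) = P(T|S) × P(S) / P(T)

Step 1: Calculate P(T) using law of total probability
P(T) = P(T|S)P(S) + P(T|¬S)P(¬S)
     = 0.7365 × 0.2599 + 0.0859 × 0.7401
     = 0.19141635 + 0.06357459
     = 0.25499094

Step 2: Apply Bayes' theorem
P(S|T) = P(T|S) × P(S) / P(T)
       = 0.19141635 / 0.25499094
       = 0.7507


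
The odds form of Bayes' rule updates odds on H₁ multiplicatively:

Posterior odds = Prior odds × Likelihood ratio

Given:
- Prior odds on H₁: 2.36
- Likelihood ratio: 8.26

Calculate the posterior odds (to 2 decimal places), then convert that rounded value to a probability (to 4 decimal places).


Step 1: Calculate posterior odds
Posterior odds = Prior odds × LR
               = 2.36 × 8.26
               = 19.49

Step 2: Convert to probability
P(H₁|E) = Posterior odds / (1 + Posterior odds)
       = 19.49 / (1 + 19.49)
       = 19.49 / 20.49
       = 0.9512

The evidence increased P(H₁) from 0.7024 to 0.9512.


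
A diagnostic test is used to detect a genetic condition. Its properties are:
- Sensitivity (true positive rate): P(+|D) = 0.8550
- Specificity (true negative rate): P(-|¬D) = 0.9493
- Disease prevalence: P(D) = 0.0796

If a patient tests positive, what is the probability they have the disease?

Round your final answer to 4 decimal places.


Let D = has disease, + = positive test

Given:
- P(D) = 0.0796 (prevalence)
- P(+|D) = 0.8550 (sensitivity)
- P(-|¬D) = 0.9493 (specificity)
- P(+|¬D) = 0.0507 (false positive rate = 1 - specificity)

Step 1: Find P(+)
P(+) = P(+|D)P(D) + P(+|¬D)P(¬D)
     = 0.8550 × 0.0796 + 0.0507 × 0.9204
     = 0.06805800 + 0.04666428
     = 0.11472228

Step 2: Apply Bayes' theorem for P(D|+)
P(D|+) = P(+|D)P(D) / P(+)
       = 0.06805800 / 0.11472228
       = 0.5932


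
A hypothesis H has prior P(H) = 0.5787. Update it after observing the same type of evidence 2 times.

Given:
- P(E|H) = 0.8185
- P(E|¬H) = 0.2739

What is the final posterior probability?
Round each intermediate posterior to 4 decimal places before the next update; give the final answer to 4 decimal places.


Sequential Bayesian updating:

Initial prior: P(H) = 0.5787

Update 1:
  P(E) = 0.8185 × 0.5787 + 0.2739 × 0.4213 = 0.47366595 + 0.11539407 = 0.58906002
  P(H|E) = 0.47366595 / 0.58906002 = 0.8041

Update 2:
  P(E) = 0.8185 × 0.8041 + 0.2739 × 0.1959 = 0.65815585 + 0.05365701 = 0.71181286
  P(H|E) = 0.65815585 / 0.71181286 = 0.9246

Final posterior: 0.9246


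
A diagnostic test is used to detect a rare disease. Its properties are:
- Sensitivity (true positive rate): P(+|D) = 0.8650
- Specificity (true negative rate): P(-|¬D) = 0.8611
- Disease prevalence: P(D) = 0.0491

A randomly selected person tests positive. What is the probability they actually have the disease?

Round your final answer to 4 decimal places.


Let D = has disease, + = positive test

Given:
- P(D) = 0.0491 (prevalence)
- P(+|D) = 0.8650 (sensitivity)
- P(-|¬D) = 0.8611 (specificity)
- P(+|¬D) = 0.1389 (false positive rate = 1 - specificity)

Step 1: Find P(+)
P(+) = P(+|D)P(D) + P(+|¬D)P(¬D)
     = 0.8650 × 0.0491 + 0.1389 × 0.9509
     = 0.04247150 + 0.13208001
     = 0.17455151

Step 2: Apply Bayes' theorem for P(D|+)
P(D|+) = P(+|D)P(D) / P(+)
       = 0.04247150 / 0.17455151
       = 0.2433


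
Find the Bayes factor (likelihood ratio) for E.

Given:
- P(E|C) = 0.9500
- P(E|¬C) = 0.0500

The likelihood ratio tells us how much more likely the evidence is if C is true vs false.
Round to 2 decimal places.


Likelihood Ratio (LR) = P(E|C) / P(E|¬C)

LR = 0.9500 / 0.0500
   = 19.00

The evidence is 19.00 times more likely if C is true than if C is false.
Because LR exceeds 1, E is evidence for C.


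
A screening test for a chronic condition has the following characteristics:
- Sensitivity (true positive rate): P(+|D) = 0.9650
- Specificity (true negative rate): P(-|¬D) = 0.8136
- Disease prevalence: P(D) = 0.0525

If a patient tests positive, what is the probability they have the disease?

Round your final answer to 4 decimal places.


Let D = has disease, + = positive test

Given:
- P(D) = 0.0525 (prevalence)
- P(+|D) = 0.9650 (sensitivity)
- P(-|¬D) = 0.8136 (specificity)
- P(+|¬D) = 0.1864 (false positive rate = 1 - specificity)

Step 1: Find P(+)
P(+) = P(+|D)P(D) + P(+|¬D)P(¬D)
     = 0.9650 × 0.0525 + 0.1864 × 0.9475
     = 0.05066250 + 0.17661400
     = 0.22727650

Step 2: Apply Bayes' theorem for P(D|+)
P(D|+) = P(+|D)P(D) / P(+)
       = 0.05066250 / 0.22727650
       = 0.2229


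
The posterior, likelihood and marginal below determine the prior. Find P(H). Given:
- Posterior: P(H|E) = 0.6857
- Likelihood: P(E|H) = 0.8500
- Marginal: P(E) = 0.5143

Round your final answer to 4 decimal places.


From Bayes' theorem: P(H|E) = P(E|H) × P(H) / P(E)

Rearranging for P(H):
P(H) = P(H|E) × P(E) / P(E|H)
     = 0.6857 × 0.5143 / 0.8500
     = 0.35265551 / 0.8500
     = 0.4149


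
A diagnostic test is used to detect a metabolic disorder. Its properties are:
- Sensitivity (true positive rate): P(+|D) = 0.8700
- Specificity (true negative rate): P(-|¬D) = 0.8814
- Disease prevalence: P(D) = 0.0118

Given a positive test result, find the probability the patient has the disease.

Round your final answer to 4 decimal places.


Let D = has disease, + = positive test

Given:
- P(D) = 0.0118 (prevalence)
- P(+|D) = 0.8700 (sensitivity)
- P(-|¬D) = 0.8814 (specificity)
- P(+|¬D) = 0.1186 (false positive rate = 1 - specificity)

Step 1: Find P(+)
P(+) = P(+|D)P(D) + P(+|¬D)P(¬D)
     = 0.8700 × 0.0118 + 0.1186 × 0.9882
     = 0.01026600 + 0.11720052
     = 0.12746652

Step 2: Apply Bayes' theorem for P(D|+)
P(D|+) = P(+|D)P(D) / P(+)
       = 0.01026600 / 0.12746652
       = 0.0805


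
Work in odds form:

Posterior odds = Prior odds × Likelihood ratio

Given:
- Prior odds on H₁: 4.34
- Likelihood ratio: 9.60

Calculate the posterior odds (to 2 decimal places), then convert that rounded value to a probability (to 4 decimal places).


Step 1: Calculate posterior odds
Posterior odds = Prior odds × LR
               = 4.34 × 9.60
               = 41.66

Step 2: Convert to probability
P(H₁|E) = Posterior odds / (1 + Posterior odds)
       = 41.66 / (1 + 41.66)
       = 41.66 / 42.66
       = 0.9766

The evidence increased P(H₁) from 0.8127 to 0.9766.


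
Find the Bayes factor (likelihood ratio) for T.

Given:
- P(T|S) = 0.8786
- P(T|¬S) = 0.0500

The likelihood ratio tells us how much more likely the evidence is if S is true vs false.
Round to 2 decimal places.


Likelihood Ratio (LR) = P(T|S) / P(T|¬S)

LR = 0.8786 / 0.0500
   = 17.57

The evidence is 17.57 times more likely if S is true than if S is false.
Since LR > 1, the evidence supports S over ¬S.


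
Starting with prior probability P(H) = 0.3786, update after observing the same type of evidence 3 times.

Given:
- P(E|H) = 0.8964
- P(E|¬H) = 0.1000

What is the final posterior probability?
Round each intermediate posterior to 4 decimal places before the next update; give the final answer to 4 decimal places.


Sequential Bayesian updating:

Initial prior: P(H) = 0.3786

Update 1:
  P(E) = 0.8964 × 0.3786 + 0.1000 × 0.6214 = 0.33937704 + 0.06214000 = 0.40151704
  P(H|E) = 0.33937704 / 0.40151704 = 0.8452

Update 2:
  P(E) = 0.8964 × 0.8452 + 0.1000 × 0.1548 = 0.75763728 + 0.01548000 = 0.77311728
  P(H|E) = 0.75763728 / 0.77311728 = 0.9800

Update 3:
  P(E) = 0.8964 × 0.9800 + 0.1000 × 0.0200 = 0.87847200 + 0.00200000 = 0.88047200
  P(H|E) = 0.87847200 / 0.88047200 = 0.9977

Final posterior: 0.9977


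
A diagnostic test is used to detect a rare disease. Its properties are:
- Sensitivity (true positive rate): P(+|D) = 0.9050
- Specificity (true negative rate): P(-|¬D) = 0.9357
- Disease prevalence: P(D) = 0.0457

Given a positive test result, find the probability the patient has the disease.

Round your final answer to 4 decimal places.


Let D = has disease, + = positive test

Given:
- P(D) = 0.0457 (prevalence)
- P(+|D) = 0.9050 (sensitivity)
- P(-|¬D) = 0.9357 (specificity)
- P(+|¬D) = 0.0643 (false positive rate = 1 - specificity)

Step 1: Find P(+)
P(+) = P(+|D)P(D) + P(+|¬D)P(¬D)
     = 0.9050 × 0.0457 + 0.0643 × 0.9543
     = 0.04135850 + 0.06136149
     = 0.10271999

Step 2: Apply Bayes' theorem for P(D|+)
P(D|+) = P(+|D)P(D) / P(+)
       = 0.04135850 / 0.10271999
       = 0.4026


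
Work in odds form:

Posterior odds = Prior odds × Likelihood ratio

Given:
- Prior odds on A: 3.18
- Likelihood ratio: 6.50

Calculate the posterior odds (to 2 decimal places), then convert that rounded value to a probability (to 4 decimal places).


Step 1: Calculate posterior odds
Posterior odds = Prior odds × LR
               = 3.18 × 6.50
               = 20.67

Step 2: Convert to probability
P(A|E) = Posterior odds / (1 + Posterior odds)
       = 20.67 / (1 + 20.67)
       = 20.67 / 21.67
       = 0.9539

The evidence increased P(A) from 0.7608 to 0.9539.


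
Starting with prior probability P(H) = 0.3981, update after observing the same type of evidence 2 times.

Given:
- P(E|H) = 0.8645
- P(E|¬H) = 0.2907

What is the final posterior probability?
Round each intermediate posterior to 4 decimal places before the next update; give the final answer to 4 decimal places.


Sequential Bayesian updating:

Initial prior: P(H) = 0.3981

Update 1:
  P(E) = 0.8645 × 0.3981 + 0.2907 × 0.6019 = 0.34415745 + 0.17497233 = 0.51912978
  P(H|E) = 0.34415745 / 0.51912978 = 0.6630

Update 2:
  P(E) = 0.8645 × 0.6630 + 0.2907 × 0.3370 = 0.57316350 + 0.09796590 = 0.67112940
  P(H|E) = 0.57316350 / 0.67112940 = 0.8540

Final posterior: 0.8540


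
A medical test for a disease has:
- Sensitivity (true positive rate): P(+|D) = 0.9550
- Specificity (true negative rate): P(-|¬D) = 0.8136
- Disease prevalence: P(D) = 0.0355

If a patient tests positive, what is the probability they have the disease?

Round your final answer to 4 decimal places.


Let D = has disease, + = positive test

Given:
- P(D) = 0.0355 (prevalence)
- P(+|D) = 0.9550 (sensitivity)
- P(-|¬D) = 0.8136 (specificity)
- P(+|¬D) = 0.1864 (false positive rate = 1 - specificity)

Step 1: Find P(+)
P(+) = P(+|D)P(D) + P(+|¬D)P(¬D)
     = 0.9550 × 0.0355 + 0.1864 × 0.9645
     = 0.03390250 + 0.17978280
     = 0.21368530

Step 2: Apply Bayes' theorem for P(D|+)
P(D|+) = P(+|D)P(D) / P(+)
       = 0.03390250 / 0.21368530
       = 0.1587


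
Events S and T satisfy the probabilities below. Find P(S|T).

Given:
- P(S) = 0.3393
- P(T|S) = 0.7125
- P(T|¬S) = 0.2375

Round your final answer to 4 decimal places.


Bayes' theorem: P(S|T) = P(T|S) × P(S) / P(T)

Step 1: Calculate P(T) using law of total probability
P(T) = P(T|S)P(S) + P(T|¬S)P(¬S)
     = 0.7125 × 0.3393 + 0.2375 × 0.6607
     = 0.24175125 + 0.15691625
     = 0.39866750

Step 2: Apply Bayes' theorem
P(S|T) = P(T|S) × P(S) / P(T)
       = 0.24175125 / 0.39866750
       = 0.6064


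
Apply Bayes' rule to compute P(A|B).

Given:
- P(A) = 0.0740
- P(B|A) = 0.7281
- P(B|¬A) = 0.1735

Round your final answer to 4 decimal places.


Bayes' theorem: P(A|B) = P(B|A) × P(A) / P(B)

Step 1: Calculate P(B) using law of total probability
P(B) = P(B|A)P(A) + P(B|¬A)P(¬A)
     = 0.7281 × 0.0740 + 0.1735 × 0.9260
     = 0.05387940 + 0.16066100
     = 0.21454040

Step 2: Apply Bayes' theorem
P(A|B) = P(B|A) × P(A) / P(B)
       = 0.05387940 / 0.21454040
       = 0.2511


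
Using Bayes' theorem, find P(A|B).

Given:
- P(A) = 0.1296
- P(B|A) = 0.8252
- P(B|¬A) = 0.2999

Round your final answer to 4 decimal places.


Bayes' theorem: P(A|B) = P(B|A) × P(A) / P(B)

Step 1: Calculate P(B) using law of total probability
P(B) = P(B|A)P(A) + P(B|¬A)P(¬A)
     = 0.8252 × 0.1296 + 0.2999 × 0.8704
     = 0.10694592 + 0.26103296
     = 0.36797888

Step 2: Apply Bayes' theorem
P(A|B) = P(B|A) × P(A) / P(B)
       = 0.10694592 / 0.36797888
       = 0.2906


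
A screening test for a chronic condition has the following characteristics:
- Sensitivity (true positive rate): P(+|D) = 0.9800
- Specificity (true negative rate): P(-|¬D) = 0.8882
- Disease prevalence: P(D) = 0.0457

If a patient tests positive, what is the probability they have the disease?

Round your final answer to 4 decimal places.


Let D = has disease, + = positive test

Given:
- P(D) = 0.0457 (prevalence)
- P(+|D) = 0.9800 (sensitivity)
- P(-|¬D) = 0.8882 (specificity)
- P(+|¬D) = 0.1118 (false positive rate = 1 - specificity)

Step 1: Find P(+)
P(+) = P(+|D)P(D) + P(+|¬D)P(¬D)
     = 0.9800 × 0.0457 + 0.1118 × 0.9543
     = 0.04478600 + 0.10669074
     = 0.15147674

Step 2: Apply Bayes' theorem for P(D|+)
P(D|+) = P(+|D)P(D) / P(+)
       = 0.04478600 / 0.15147674
       = 0.2957


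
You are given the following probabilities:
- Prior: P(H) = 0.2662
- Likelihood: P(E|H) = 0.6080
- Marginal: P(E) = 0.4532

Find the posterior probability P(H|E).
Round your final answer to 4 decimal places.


Using Bayes' theorem:

P(H|E) = P(E|H) × P(H) / P(E)
       = 0.6080 × 0.2662 / 0.4532
       = 0.16184960 / 0.4532
       = 0.3571

The evidence strengthens our belief in H.
Prior: 0.2662 → Posterior: 0.3571


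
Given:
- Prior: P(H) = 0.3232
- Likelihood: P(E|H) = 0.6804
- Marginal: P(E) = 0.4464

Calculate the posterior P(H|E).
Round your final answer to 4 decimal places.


Using Bayes' theorem:

P(H|E) = P(E|H) × P(H) / P(E)
       = 0.6804 × 0.3232 / 0.4464
       = 0.21990528 / 0.4464
       = 0.4926

The evidence strengthens our belief in H.
Prior: 0.3232 → Posterior: 0.4926


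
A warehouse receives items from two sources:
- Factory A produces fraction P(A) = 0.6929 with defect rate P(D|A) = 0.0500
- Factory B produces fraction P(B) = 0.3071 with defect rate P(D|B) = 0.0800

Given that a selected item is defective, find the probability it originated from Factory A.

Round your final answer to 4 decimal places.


Let A = from Factory A, D = defective

Given:
- P(A) = 0.6929, P(B) = 0.3071
- P(D|A) = 0.0500, P(D|B) = 0.0800

Step 1: Find P(D)
P(D) = P(D|A)P(A) + P(D|B)P(B)
     = 0.0500 × 0.6929 + 0.0800 × 0.3071
     = 0.03464500 + 0.02456800
     = 0.05921300

Step 2: Apply Bayes' theorem
P(A|D) = P(D|A)P(A) / P(D)
       = 0.03464500 / 0.05921300
       = 0.5851


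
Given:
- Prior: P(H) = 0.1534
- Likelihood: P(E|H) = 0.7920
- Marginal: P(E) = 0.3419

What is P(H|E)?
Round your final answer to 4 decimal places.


Using Bayes' theorem:

P(H|E) = P(E|H) × P(H) / P(E)
       = 0.7920 × 0.1534 / 0.3419
       = 0.12149280 / 0.3419
       = 0.3553

The evidence strengthens our belief in H.
Prior: 0.1534 → Posterior: 0.3553


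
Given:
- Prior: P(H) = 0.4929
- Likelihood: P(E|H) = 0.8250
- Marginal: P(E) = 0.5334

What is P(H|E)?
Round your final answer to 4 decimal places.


Using Bayes' theorem:

P(H|E) = P(E|H) × P(H) / P(E)
       = 0.8250 × 0.4929 / 0.5334
       = 0.40664250 / 0.5334
       = 0.7624

The evidence strengthens our belief in H.
Prior: 0.4929 → Posterior: 0.7624


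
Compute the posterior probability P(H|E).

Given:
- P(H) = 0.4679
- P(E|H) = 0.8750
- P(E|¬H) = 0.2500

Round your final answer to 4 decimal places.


Bayes' theorem: P(H|E) = P(E|H) × P(H) / P(E)

Step 1: Calculate P(E) using law of total probability
P(E) = P(E|H)P(H) + P(E|¬H)P(¬H)
     = 0.8750 × 0.4679 + 0.2500 × 0.5321
     = 0.40941250 + 0.13302500
     = 0.54243750

Step 2: Apply Bayes' theorem
P(H|E) = P(E|H) × P(H) / P(E)
       = 0.40941250 / 0.54243750
       = 0.7548


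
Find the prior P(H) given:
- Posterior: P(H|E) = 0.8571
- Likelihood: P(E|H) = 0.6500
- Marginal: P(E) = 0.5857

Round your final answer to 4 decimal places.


From Bayes' theorem: P(H|E) = P(E|H) × P(H) / P(E)

Rearranging for P(H):
P(H) = P(H|E) × P(E) / P(E|H)
     = 0.8571 × 0.5857 / 0.6500
     = 0.50200347 / 0.6500
     = 0.7723


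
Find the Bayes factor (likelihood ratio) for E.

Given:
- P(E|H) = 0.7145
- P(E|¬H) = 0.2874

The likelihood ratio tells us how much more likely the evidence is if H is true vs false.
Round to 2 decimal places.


Likelihood Ratio (LR) = P(E|H) / P(E|¬H)

LR = 0.7145 / 0.2874
   = 2.49

The evidence is 2.49 times more likely if H is true than if H is false.
LR > 1, so observing E raises the odds in favor of H.


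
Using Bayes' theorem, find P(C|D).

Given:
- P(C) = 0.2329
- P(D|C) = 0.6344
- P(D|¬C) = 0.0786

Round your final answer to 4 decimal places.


Bayes' theorem: P(C|D) = P(D|C) × P(C) / P(D)

Step 1: Calculate P(D) using law of total probability
P(D) = P(D|C)P(C) + P(D|¬C)P(¬C)
     = 0.6344 × 0.2329 + 0.0786 × 0.7671
     = 0.14775176 + 0.06029406
     = 0.20804582

Step 2: Apply Bayes' theorem
P(C|D) = P(D|C) × P(C) / P(D)
       = 0.14775176 / 0.20804582
       = 0.7102


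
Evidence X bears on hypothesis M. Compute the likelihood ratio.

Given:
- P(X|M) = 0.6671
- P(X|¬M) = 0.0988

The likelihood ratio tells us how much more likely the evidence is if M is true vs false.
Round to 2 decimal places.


Likelihood Ratio (LR) = P(X|M) / P(X|¬M)

LR = 0.6671 / 0.0988
   = 6.75

The evidence is 6.75 times more likely if M is true than if M is false.
Because LR exceeds 1, X is evidence for M.


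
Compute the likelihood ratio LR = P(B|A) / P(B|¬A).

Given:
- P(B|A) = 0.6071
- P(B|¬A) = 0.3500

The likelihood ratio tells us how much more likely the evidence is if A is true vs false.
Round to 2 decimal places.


Likelihood Ratio (LR) = P(B|A) / P(B|¬A)

LR = 0.6071 / 0.3500
   = 1.73

The evidence is 1.73 times more likely if A is true than if A is false.
Because LR exceeds 1, B is evidence for A.


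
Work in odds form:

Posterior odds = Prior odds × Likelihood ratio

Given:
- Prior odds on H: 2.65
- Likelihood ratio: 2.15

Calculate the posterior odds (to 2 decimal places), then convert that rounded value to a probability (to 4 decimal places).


Step 1: Calculate posterior odds
Posterior odds = Prior odds × LR
               = 2.65 × 2.15
               = 5.70

Step 2: Convert to probability
P(H|E) = Posterior odds / (1 + Posterior odds)
       = 5.70 / (1 + 5.70)
       = 5.70 / 6.70
       = 0.8507

The evidence increased P(H) from 0.7260 to 0.8507.


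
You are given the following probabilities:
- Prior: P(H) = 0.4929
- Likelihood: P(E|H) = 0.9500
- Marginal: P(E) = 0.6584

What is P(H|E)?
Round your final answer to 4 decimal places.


Using Bayes' theorem:

P(H|E) = P(E|H) × P(H) / P(E)
       = 0.9500 × 0.4929 / 0.6584
       = 0.46825500 / 0.6584
       = 0.7112

The evidence strengthens our belief in H.
Prior: 0.4929 → Posterior: 0.7112


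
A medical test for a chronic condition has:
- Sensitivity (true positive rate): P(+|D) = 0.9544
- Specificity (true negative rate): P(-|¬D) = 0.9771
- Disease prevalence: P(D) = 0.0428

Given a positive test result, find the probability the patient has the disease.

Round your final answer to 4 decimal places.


Let D = has disease, + = positive test

Given:
- P(D) = 0.0428 (prevalence)
- P(+|D) = 0.9544 (sensitivity)
- P(-|¬D) = 0.9771 (specificity)
- P(+|¬D) = 0.0229 (false positive rate = 1 - specificity)

Step 1: Find P(+)
P(+) = P(+|D)P(D) + P(+|¬D)P(¬D)
     = 0.9544 × 0.0428 + 0.0229 × 0.9572
     = 0.04084832 + 0.02191988
     = 0.06276820

Step 2: Apply Bayes' theorem for P(D|+)
P(D|+) = P(+|D)P(D) / P(+)
       = 0.04084832 / 0.06276820
       = 0.6508


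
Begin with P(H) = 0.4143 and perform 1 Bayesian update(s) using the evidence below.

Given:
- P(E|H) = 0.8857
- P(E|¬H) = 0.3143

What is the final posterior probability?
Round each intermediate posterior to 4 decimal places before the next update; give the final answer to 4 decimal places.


Sequential Bayesian updating:

Initial prior: P(H) = 0.4143

Update 1:
  P(E) = 0.8857 × 0.4143 + 0.3143 × 0.5857 = 0.36694551 + 0.18408551 = 0.55103102
  P(H|E) = 0.36694551 / 0.55103102 = 0.6659

Final posterior: 0.6659


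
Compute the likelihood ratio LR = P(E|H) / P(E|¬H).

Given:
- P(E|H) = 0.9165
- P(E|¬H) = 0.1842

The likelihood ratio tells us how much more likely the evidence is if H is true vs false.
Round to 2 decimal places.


Likelihood Ratio (LR) = P(E|H) / P(E|¬H)

LR = 0.9165 / 0.1842
   = 4.98

The evidence is 4.98 times more likely if H is true than if H is false.
Since LR > 1, the evidence supports H over ¬H.


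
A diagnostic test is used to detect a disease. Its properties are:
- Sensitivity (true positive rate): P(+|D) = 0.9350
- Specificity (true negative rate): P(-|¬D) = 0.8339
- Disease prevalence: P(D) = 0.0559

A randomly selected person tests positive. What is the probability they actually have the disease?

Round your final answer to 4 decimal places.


Let D = has disease, + = positive test

Given:
- P(D) = 0.0559 (prevalence)
- P(+|D) = 0.9350 (sensitivity)
- P(-|¬D) = 0.8339 (specificity)
- P(+|¬D) = 0.1661 (false positive rate = 1 - specificity)

Step 1: Find P(+)
P(+) = P(+|D)P(D) + P(+|¬D)P(¬D)
     = 0.9350 × 0.0559 + 0.1661 × 0.9441
     = 0.05226650 + 0.15681501
     = 0.20908151

Step 2: Apply Bayes' theorem for P(D|+)
P(D|+) = P(+|D)P(D) / P(+)
       = 0.05226650 / 0.20908151
       = 0.2500


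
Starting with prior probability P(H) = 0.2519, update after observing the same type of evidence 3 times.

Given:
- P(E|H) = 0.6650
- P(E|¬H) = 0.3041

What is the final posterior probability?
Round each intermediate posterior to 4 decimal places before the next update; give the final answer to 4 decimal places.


Sequential Bayesian updating:

Initial prior: P(H) = 0.2519

Update 1:
  P(E) = 0.6650 × 0.2519 + 0.3041 × 0.7481 = 0.16751350 + 0.22749721 = 0.39501071
  P(H|E) = 0.16751350 / 0.39501071 = 0.4241

Update 2:
  P(E) = 0.6650 × 0.4241 + 0.3041 × 0.5759 = 0.28202650 + 0.17513119 = 0.45715769
  P(H|E) = 0.28202650 / 0.45715769 = 0.6169

Update 3:
  P(E) = 0.6650 × 0.6169 + 0.3041 × 0.3831 = 0.41023850 + 0.11650071 = 0.52673921
  P(H|E) = 0.41023850 / 0.52673921 = 0.7788

Final posterior: 0.7788


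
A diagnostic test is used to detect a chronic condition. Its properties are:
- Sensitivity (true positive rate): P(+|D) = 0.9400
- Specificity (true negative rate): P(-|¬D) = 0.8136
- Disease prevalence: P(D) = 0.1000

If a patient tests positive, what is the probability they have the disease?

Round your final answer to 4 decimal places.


Let D = has disease, + = positive test

Given:
- P(D) = 0.1000 (prevalence)
- P(+|D) = 0.9400 (sensitivity)
- P(-|¬D) = 0.8136 (specificity)
- P(+|¬D) = 0.1864 (false positive rate = 1 - specificity)

Step 1: Find P(+)
P(+) = P(+|D)P(D) + P(+|¬D)P(¬D)
     = 0.9400 × 0.1000 + 0.1864 × 0.9000
     = 0.09400000 + 0.16776000
     = 0.26176000

Step 2: Apply Bayes' theorem for P(D|+)
P(D|+) = P(+|D)P(D) / P(+)
       = 0.09400000 / 0.26176000
       = 0.3591


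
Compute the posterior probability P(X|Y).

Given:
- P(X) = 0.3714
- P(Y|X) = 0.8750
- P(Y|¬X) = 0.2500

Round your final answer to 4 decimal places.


Bayes' theorem: P(X|Y) = P(Y|X) × P(X) / P(Y)

Step 1: Calculate P(Y) using law of total probability
P(Y) = P(Y|X)P(X) + P(Y|¬X)P(¬X)
     = 0.8750 × 0.3714 + 0.2500 × 0.6286
     = 0.32497500 + 0.15715000
     = 0.48212500

Step 2: Apply Bayes' theorem
P(X|Y) = P(Y|X) × P(X) / P(Y)
       = 0.32497500 / 0.48212500
       = 0.6740


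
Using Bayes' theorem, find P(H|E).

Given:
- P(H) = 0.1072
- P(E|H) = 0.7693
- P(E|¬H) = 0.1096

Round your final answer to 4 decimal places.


Bayes' theorem: P(H|E) = P(E|H) × P(H) / P(E)

Step 1: Calculate P(E) using law of total probability
P(E) = P(E|H)P(H) + P(E|¬H)P(¬H)
     = 0.7693 × 0.1072 + 0.1096 × 0.8928
     = 0.08246896 + 0.09785088
     = 0.18031984

Step 2: Apply Bayes' theorem
P(H|E) = P(E|H) × P(H) / P(E)
       = 0.08246896 / 0.18031984
       = 0.4573


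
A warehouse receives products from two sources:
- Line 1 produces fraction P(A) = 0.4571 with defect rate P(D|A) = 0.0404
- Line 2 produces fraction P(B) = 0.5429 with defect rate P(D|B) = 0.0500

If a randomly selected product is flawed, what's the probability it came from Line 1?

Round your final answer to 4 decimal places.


Let A = from Line 1, D = flawed

Given:
- P(A) = 0.4571, P(B) = 0.5429
- P(D|A) = 0.0404, P(D|B) = 0.0500

Step 1: Find P(D)
P(D) = P(D|A)P(A) + P(D|B)P(B)
     = 0.0404 × 0.4571 + 0.0500 × 0.5429
     = 0.01846684 + 0.02714500
     = 0.04561184

Step 2: Apply Bayes' theorem
P(A|D) = P(D|A)P(A) / P(D)
       = 0.01846684 / 0.04561184
       = 0.4049


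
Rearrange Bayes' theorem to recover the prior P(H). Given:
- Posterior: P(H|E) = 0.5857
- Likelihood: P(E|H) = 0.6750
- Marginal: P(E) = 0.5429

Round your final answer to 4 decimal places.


From Bayes' theorem: P(H|E) = P(E|H) × P(H) / P(E)

Rearranging for P(H):
P(H) = P(H|E) × P(E) / P(E|H)
     = 0.5857 × 0.5429 / 0.6750
     = 0.31797653 / 0.6750
     = 0.4711


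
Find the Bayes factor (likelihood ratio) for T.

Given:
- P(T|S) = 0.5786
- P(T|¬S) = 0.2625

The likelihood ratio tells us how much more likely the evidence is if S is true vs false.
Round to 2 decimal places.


Likelihood Ratio (LR) = P(T|S) / P(T|¬S)

LR = 0.5786 / 0.2625
   = 2.20

The evidence is 2.20 times more likely if S is true than if S is false.
LR > 1, so observing T raises the odds in favor of S.


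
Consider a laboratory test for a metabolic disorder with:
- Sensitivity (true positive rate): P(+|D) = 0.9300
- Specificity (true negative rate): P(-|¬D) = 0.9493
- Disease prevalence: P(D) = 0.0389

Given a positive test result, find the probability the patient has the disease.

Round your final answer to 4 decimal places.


Let D = has disease, + = positive test

Given:
- P(D) = 0.0389 (prevalence)
- P(+|D) = 0.9300 (sensitivity)
- P(-|¬D) = 0.9493 (specificity)
- P(+|¬D) = 0.0507 (false positive rate = 1 - specificity)

Step 1: Find P(+)
P(+) = P(+|D)P(D) + P(+|¬D)P(¬D)
     = 0.9300 × 0.0389 + 0.0507 × 0.9611
     = 0.03617700 + 0.04872777
     = 0.08490477

Step 2: Apply Bayes' theorem for P(D|+)
P(D|+) = P(+|D)P(D) / P(+)
       = 0.03617700 / 0.08490477
       = 0.4261


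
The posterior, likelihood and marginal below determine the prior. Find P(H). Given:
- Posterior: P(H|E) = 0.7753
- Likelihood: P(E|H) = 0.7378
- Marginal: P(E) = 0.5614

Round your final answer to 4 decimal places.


From Bayes' theorem: P(H|E) = P(E|H) × P(H) / P(E)

Rearranging for P(H):
P(H) = P(H|E) × P(E) / P(E|H)
     = 0.7753 × 0.5614 / 0.7378
     = 0.43525342 / 0.7378
     = 0.5899


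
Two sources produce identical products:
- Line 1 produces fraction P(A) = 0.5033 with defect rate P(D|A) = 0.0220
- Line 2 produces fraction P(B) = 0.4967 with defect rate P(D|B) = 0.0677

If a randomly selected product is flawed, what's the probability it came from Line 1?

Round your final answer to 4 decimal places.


Let A = from Line 1, D = flawed

Given:
- P(A) = 0.5033, P(B) = 0.4967
- P(D|A) = 0.0220, P(D|B) = 0.0677

Step 1: Find P(D)
P(D) = P(D|A)P(A) + P(D|B)P(B)
     = 0.0220 × 0.5033 + 0.0677 × 0.4967
     = 0.01107260 + 0.03362659
     = 0.04469919

Step 2: Apply Bayes' theorem
P(A|D) = P(D|A)P(A) / P(D)
       = 0.01107260 / 0.04469919
       = 0.2477


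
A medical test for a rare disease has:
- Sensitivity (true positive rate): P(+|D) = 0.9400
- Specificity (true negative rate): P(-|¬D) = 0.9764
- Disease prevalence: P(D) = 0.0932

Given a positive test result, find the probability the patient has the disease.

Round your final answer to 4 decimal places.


Let D = has disease, + = positive test

Given:
- P(D) = 0.0932 (prevalence)
- P(+|D) = 0.9400 (sensitivity)
- P(-|¬D) = 0.9764 (specificity)
- P(+|¬D) = 0.0236 (false positive rate = 1 - specificity)

Step 1: Find P(+)
P(+) = P(+|D)P(D) + P(+|¬D)P(¬D)
     = 0.9400 × 0.0932 + 0.0236 × 0.9068
     = 0.08760800 + 0.02140048
     = 0.10900848

Step 2: Apply Bayes' theorem for P(D|+)
P(D|+) = P(+|D)P(D) / P(+)
       = 0.08760800 / 0.10900848
       = 0.8037


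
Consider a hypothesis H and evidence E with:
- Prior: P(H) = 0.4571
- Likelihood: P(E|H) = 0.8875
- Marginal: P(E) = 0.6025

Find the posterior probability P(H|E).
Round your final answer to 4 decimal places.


Using Bayes' theorem:

P(H|E) = P(E|H) × P(H) / P(E)
       = 0.8875 × 0.4571 / 0.6025
       = 0.40567625 / 0.6025
       = 0.6733

The evidence strengthens our belief in H.
Prior: 0.4571 → Posterior: 0.6733


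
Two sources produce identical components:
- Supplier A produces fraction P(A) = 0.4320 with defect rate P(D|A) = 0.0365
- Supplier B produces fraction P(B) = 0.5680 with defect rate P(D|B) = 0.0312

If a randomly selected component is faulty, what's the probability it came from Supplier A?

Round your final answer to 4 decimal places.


Let A = from Supplier A, D = faulty

Given:
- P(A) = 0.4320, P(B) = 0.5680
- P(D|A) = 0.0365, P(D|B) = 0.0312

Step 1: Find P(D)
P(D) = P(D|A)P(A) + P(D|B)P(B)
     = 0.0365 × 0.4320 + 0.0312 × 0.5680
     = 0.01576800 + 0.01772160
     = 0.03348960

Step 2: Apply Bayes' theorem
P(A|D) = P(D|A)P(A) / P(D)
       = 0.01576800 / 0.03348960
       = 0.4708


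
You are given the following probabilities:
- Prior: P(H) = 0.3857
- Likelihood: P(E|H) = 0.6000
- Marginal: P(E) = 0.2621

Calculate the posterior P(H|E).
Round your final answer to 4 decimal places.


Using Bayes' theorem:

P(H|E) = P(E|H) × P(H) / P(E)
       = 0.6000 × 0.3857 / 0.2621
       = 0.23142000 / 0.2621
       = 0.8829

The evidence strengthens our belief in H.
Prior: 0.3857 → Posterior: 0.8829


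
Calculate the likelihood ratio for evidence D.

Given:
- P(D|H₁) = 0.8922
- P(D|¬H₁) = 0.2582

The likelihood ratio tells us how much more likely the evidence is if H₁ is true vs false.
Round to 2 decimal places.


Likelihood Ratio (LR) = P(D|H₁) / P(D|¬H₁)

LR = 0.8922 / 0.2582
   = 3.46

The evidence is 3.46 times more likely if H₁ is true than if H₁ is false.
Since LR > 1, the evidence supports H₁ over ¬H₁.


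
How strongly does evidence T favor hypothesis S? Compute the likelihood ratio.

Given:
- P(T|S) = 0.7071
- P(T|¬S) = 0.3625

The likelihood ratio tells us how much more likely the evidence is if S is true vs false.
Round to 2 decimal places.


Likelihood Ratio (LR) = P(T|S) / P(T|¬S)

LR = 0.7071 / 0.3625
   = 1.95

The evidence is 1.95 times more likely if S is true than if S is false.
LR > 1, so observing T raises the odds in favor of S.


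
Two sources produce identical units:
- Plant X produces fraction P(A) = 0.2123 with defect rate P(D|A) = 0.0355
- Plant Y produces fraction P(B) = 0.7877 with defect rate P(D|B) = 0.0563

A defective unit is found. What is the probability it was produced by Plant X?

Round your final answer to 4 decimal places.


Let A = from Plant X, D = defective

Given:
- P(A) = 0.2123, P(B) = 0.7877
- P(D|A) = 0.0355, P(D|B) = 0.0563

Step 1: Find P(D)
P(D) = P(D|A)P(A) + P(D|B)P(B)
     = 0.0355 × 0.2123 + 0.0563 × 0.7877
     = 0.00753665 + 0.04434751
     = 0.05188416

Step 2: Apply Bayes' theorem
P(A|D) = P(D|A)P(A) / P(D)
       = 0.00753665 / 0.05188416
       = 0.1453


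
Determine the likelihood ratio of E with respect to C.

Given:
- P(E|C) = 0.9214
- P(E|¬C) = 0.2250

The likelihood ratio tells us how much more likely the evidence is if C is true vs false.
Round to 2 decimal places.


Likelihood Ratio (LR) = P(E|C) / P(E|¬C)

LR = 0.9214 / 0.2250
   = 4.10

The evidence is 4.10 times more likely if C is true than if C is false.
Because LR exceeds 1, E is evidence for C.


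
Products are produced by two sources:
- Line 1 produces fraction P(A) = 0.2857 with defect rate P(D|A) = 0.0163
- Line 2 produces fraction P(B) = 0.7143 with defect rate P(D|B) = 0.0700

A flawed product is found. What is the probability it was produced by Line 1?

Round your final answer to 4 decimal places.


Let A = from Line 1, D = flawed

Given:
- P(A) = 0.2857, P(B) = 0.7143
- P(D|A) = 0.0163, P(D|B) = 0.0700

Step 1: Find P(D)
P(D) = P(D|A)P(A) + P(D|B)P(B)
     = 0.0163 × 0.2857 + 0.0700 × 0.7143
     = 0.00465691 + 0.05000100
     = 0.05465791

Step 2: Apply Bayes' theorem
P(A|D) = P(D|A)P(A) / P(D)
       = 0.00465691 / 0.05465791
       = 0.0852


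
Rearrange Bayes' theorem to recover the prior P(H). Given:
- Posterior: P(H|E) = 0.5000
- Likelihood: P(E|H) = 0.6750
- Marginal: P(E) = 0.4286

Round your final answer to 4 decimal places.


From Bayes' theorem: P(H|E) = P(E|H) × P(H) / P(E)

Rearranging for P(H):
P(H) = P(H|E) × P(E) / P(E|H)
     = 0.5000 × 0.4286 / 0.6750
     = 0.21430000 / 0.6750
     = 0.3175


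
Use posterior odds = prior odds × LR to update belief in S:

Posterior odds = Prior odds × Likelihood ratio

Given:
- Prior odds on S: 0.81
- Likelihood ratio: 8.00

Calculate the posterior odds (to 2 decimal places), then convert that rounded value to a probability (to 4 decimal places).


Step 1: Calculate posterior odds
Posterior odds = Prior odds × LR
               = 0.81 × 8.00
               = 6.48

Step 2: Convert to probability
P(S|E) = Posterior odds / (1 + Posterior odds)
       = 6.48 / (1 + 6.48)
       = 6.48 / 7.48
       = 0.8663

The evidence increased P(S) from 0.4475 to 0.8663.


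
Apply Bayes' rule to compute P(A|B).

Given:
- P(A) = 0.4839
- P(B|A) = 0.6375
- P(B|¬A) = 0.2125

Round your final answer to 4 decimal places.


Bayes' theorem: P(A|B) = P(B|A) × P(A) / P(B)

Step 1: Calculate P(B) using law of total probability
P(B) = P(B|A)P(A) + P(B|¬A)P(¬A)
     = 0.6375 × 0.4839 + 0.2125 × 0.5161
     = 0.30848625 + 0.10967125
     = 0.41815750

Step 2: Apply Bayes' theorem
P(A|B) = P(B|A) × P(A) / P(B)
       = 0.30848625 / 0.41815750
       = 0.7377


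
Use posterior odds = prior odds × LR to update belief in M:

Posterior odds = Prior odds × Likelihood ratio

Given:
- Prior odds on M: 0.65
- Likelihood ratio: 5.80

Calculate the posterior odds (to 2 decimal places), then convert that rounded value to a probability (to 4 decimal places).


Step 1: Calculate posterior odds
Posterior odds = Prior odds × LR
               = 0.65 × 5.80
               = 3.77

Step 2: Convert to probability
P(M|E) = Posterior odds / (1 + Posterior odds)
       = 3.77 / (1 + 3.77)
       = 3.77 / 4.77
       = 0.7904

The evidence increased P(M) from 0.3939 to 0.7904.


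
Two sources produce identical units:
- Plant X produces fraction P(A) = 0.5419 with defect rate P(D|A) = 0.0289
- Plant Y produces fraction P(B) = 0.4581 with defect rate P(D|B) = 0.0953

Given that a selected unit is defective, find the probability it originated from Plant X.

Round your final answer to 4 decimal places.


Let A = from Plant X, D = defective

Given:
- P(A) = 0.5419, P(B) = 0.4581
- P(D|A) = 0.0289, P(D|B) = 0.0953

Step 1: Find P(D)
P(D) = P(D|A)P(A) + P(D|B)P(B)
     = 0.0289 × 0.5419 + 0.0953 × 0.4581
     = 0.01566091 + 0.04365693
     = 0.05931784

Step 2: Apply Bayes' theorem
P(A|D) = P(D|A)P(A) / P(D)
       = 0.01566091 / 0.05931784
       = 0.2640
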